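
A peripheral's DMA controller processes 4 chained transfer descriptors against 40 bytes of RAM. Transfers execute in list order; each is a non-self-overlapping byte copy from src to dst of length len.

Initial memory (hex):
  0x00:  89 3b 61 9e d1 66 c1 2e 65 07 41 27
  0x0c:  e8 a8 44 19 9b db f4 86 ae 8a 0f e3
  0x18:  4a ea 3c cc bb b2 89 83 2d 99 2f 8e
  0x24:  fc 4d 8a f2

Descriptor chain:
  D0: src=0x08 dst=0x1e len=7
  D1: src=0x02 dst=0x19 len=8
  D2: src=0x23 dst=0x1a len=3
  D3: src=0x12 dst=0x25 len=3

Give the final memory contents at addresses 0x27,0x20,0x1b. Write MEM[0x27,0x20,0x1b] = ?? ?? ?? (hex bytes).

#0 dst[0x1e+7] := {0x65,0x07,0x41,0x27,0xe8,0xa8,0x44}
#1 dst[0x19+8] := {0x61,0x9e,0xd1,0x66,0xc1,0x2e,0x65,0x07}
#2 dst[0x1a+3] := {0xa8,0x44,0x4d}
#3 dst[0x25+3] := {0xf4,0x86,0xae}
query mem[0x27]=0xae, mem[0x20]=0x07, mem[0x1b]=0x44

MEM[0x27,0x20,0x1b] = ae 07 44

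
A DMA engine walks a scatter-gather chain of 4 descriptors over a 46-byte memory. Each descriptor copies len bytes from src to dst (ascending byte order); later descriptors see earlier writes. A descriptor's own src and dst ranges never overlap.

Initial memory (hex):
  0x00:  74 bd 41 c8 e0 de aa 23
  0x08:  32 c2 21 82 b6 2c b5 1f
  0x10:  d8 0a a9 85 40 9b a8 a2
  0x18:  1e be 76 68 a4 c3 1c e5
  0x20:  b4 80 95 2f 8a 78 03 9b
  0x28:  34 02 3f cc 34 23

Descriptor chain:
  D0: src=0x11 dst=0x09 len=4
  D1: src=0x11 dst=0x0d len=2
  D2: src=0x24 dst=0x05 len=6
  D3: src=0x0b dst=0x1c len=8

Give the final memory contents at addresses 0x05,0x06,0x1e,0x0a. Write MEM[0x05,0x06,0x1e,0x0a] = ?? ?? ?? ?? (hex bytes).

[0] 0x11->0x09 len=4 : 0a a9 85 40
[1] 0x11->0x0d len=2 : 0a a9
[2] 0x24->0x05 len=6 : 8a 78 03 9b 34 02
[3] 0x0b->0x1c len=8 : 85 40 0a a9 1f d8 0a a9
query mem[0x05]=0x8a, mem[0x06]=0x78, mem[0x1e]=0x0a, mem[0x0a]=0x02

MEM[0x05,0x06,0x1e,0x0a] = 8a 78 0a 02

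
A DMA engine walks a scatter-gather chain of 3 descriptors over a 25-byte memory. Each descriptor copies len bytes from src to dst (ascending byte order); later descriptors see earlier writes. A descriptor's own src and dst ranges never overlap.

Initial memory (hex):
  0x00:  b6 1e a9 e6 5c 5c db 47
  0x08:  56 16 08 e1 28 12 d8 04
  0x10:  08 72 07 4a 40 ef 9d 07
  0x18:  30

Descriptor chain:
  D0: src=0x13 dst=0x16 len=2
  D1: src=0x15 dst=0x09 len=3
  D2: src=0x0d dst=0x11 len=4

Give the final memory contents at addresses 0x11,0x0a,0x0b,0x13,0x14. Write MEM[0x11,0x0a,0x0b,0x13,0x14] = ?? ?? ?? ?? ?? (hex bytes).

MEM[0x11,0x0a,0x0b,0x13,0x14] = 12 4a 40 04 08

#0 dst[0x16+2] := {0x4a,0x40}
#1 dst[0x09+3] := {0xef,0x4a,0x40}
#2 dst[0x11+4] := {0x12,0xd8,0x04,0x08}
query mem[0x11]=0x12, mem[0x0a]=0x4a, mem[0x0b]=0x40, mem[0x13]=0x04, mem[0x14]=0x08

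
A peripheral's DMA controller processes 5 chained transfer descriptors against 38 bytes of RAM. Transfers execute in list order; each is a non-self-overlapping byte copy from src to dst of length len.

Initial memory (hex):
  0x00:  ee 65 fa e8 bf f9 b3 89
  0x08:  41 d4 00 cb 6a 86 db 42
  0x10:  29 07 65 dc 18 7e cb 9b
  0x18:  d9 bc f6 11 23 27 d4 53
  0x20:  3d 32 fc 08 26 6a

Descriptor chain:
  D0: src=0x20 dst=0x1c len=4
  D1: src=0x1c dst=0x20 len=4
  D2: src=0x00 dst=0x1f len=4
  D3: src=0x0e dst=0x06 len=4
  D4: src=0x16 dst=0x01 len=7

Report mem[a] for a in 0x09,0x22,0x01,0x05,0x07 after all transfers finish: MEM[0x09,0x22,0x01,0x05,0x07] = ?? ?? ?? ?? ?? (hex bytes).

[0] 0x20->0x1c len=4 : 3d 32 fc 08
[1] 0x1c->0x20 len=4 : 3d 32 fc 08
[2] 0x00->0x1f len=4 : ee 65 fa e8
[3] 0x0e->0x06 len=4 : db 42 29 07
[4] 0x16->0x01 len=7 : cb 9b d9 bc f6 11 3d
query mem[0x09]=0x07, mem[0x22]=0xe8, mem[0x01]=0xcb, mem[0x05]=0xf6, mem[0x07]=0x3d

MEM[0x09,0x22,0x01,0x05,0x07] = 07 e8 cb f6 3d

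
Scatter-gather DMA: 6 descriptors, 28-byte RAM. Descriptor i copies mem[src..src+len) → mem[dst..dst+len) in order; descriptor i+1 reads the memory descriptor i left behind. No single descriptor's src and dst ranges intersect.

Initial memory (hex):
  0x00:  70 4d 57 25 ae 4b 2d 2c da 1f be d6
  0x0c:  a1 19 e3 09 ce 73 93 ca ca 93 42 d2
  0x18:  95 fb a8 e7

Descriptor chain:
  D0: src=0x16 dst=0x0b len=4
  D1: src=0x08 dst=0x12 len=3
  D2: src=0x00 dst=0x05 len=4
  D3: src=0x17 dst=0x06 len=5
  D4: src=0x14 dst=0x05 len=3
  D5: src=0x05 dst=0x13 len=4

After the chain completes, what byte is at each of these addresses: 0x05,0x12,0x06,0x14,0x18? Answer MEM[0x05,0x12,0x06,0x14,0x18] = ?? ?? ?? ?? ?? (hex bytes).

MEM[0x05,0x12,0x06,0x14,0x18] = be da 93 93 95

  after D0: wrote 4B at 0x0b = 42d295fb
  after D1: wrote 3B at 0x12 = da1fbe
  after D2: wrote 4B at 0x05 = 704d5725
  after D3: wrote 5B at 0x06 = d295fba8e7
  after D4: wrote 3B at 0x05 = be9342
  after D5: wrote 4B at 0x13 = be9342fb
query mem[0x05]=0xbe, mem[0x12]=0xda, mem[0x06]=0x93, mem[0x14]=0x93, mem[0x18]=0x95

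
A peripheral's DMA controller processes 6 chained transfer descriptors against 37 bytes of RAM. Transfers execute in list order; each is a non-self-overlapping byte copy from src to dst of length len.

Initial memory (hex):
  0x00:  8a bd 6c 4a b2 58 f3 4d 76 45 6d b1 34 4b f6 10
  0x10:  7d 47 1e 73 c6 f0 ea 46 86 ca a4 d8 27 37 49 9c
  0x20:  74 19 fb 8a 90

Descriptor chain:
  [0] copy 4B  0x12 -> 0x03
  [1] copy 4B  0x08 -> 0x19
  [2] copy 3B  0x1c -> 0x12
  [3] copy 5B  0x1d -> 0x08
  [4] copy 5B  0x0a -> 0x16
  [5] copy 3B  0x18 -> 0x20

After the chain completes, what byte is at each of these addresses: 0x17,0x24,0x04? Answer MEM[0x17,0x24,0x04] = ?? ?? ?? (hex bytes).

  after D0: wrote 4B at 0x03 = 1e73c6f0
  after D1: wrote 4B at 0x19 = 76456db1
  after D2: wrote 3B at 0x12 = b13749
  after D3: wrote 5B at 0x08 = 37499c7419
  after D4: wrote 5B at 0x16 = 9c74194bf6
  after D5: wrote 3B at 0x20 = 194bf6
query mem[0x17]=0x74, mem[0x24]=0x90, mem[0x04]=0x73

MEM[0x17,0x24,0x04] = 74 90 73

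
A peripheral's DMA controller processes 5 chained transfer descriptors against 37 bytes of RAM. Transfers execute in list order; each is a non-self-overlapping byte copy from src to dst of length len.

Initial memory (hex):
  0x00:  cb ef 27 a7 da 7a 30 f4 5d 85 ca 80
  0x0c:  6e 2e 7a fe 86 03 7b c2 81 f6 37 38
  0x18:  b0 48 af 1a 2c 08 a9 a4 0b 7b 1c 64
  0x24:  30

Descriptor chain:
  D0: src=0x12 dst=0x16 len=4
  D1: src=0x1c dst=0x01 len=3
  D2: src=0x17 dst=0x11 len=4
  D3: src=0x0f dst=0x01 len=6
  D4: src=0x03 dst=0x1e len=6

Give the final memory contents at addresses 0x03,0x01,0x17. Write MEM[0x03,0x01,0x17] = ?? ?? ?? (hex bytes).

  after D0: wrote 4B at 0x16 = 7bc281f6
  after D1: wrote 3B at 0x01 = 2c08a9
  after D2: wrote 4B at 0x11 = c281f6af
  after D3: wrote 6B at 0x01 = fe86c281f6af
  after D4: wrote 6B at 0x1e = c281f6aff45d
query mem[0x03]=0xc2, mem[0x01]=0xfe, mem[0x17]=0xc2

MEM[0x03,0x01,0x17] = c2 fe c2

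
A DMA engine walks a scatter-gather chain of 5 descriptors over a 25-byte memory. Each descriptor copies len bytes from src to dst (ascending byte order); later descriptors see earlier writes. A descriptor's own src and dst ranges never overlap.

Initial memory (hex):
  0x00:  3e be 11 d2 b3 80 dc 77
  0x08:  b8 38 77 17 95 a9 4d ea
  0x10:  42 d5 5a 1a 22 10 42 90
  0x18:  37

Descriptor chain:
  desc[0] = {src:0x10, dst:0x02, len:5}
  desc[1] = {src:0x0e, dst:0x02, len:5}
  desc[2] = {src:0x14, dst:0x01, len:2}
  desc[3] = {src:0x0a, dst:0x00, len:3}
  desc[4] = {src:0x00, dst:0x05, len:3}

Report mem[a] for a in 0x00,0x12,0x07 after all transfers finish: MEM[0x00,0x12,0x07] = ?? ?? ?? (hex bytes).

MEM[0x00,0x12,0x07] = 77 5a 95

  after D0: wrote 5B at 0x02 = 42d55a1a22
  after D1: wrote 5B at 0x02 = 4dea42d55a
  after D2: wrote 2B at 0x01 = 2210
  after D3: wrote 3B at 0x00 = 771795
  after D4: wrote 3B at 0x05 = 771795
query mem[0x00]=0x77, mem[0x12]=0x5a, mem[0x07]=0x95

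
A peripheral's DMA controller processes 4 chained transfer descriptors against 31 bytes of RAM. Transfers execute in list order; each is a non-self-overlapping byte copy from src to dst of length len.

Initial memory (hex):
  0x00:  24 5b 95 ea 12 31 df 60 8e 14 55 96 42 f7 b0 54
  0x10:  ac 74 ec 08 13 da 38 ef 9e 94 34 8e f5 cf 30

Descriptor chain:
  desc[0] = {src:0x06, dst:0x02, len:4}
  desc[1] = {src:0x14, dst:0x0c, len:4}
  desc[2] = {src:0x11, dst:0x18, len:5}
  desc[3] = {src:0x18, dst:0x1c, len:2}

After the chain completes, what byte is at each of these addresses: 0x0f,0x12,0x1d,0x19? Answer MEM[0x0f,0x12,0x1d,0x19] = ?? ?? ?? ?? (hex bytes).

MEM[0x0f,0x12,0x1d,0x19] = ef ec ec ec

[0] 0x06->0x02 len=4 : df 60 8e 14
[1] 0x14->0x0c len=4 : 13 da 38 ef
[2] 0x11->0x18 len=5 : 74 ec 08 13 da
[3] 0x18->0x1c len=2 : 74 ec
query mem[0x0f]=0xef, mem[0x12]=0xec, mem[0x1d]=0xec, mem[0x19]=0xec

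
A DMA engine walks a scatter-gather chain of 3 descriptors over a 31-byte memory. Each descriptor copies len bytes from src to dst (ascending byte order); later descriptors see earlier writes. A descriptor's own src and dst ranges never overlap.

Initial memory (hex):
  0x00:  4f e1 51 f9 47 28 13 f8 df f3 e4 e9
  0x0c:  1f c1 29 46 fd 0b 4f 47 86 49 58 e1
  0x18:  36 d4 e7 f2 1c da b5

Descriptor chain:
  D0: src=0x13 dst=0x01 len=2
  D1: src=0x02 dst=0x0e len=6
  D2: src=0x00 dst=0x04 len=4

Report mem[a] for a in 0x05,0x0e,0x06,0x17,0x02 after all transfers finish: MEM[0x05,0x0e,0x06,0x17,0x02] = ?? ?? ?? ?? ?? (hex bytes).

#0 dst[0x01+2] := {0x47,0x86}
#1 dst[0x0e+6] := {0x86,0xf9,0x47,0x28,0x13,0xf8}
#2 dst[0x04+4] := {0x4f,0x47,0x86,0xf9}
query mem[0x05]=0x47, mem[0x0e]=0x86, mem[0x06]=0x86, mem[0x17]=0xe1, mem[0x02]=0x86

MEM[0x05,0x0e,0x06,0x17,0x02] = 47 86 86 e1 86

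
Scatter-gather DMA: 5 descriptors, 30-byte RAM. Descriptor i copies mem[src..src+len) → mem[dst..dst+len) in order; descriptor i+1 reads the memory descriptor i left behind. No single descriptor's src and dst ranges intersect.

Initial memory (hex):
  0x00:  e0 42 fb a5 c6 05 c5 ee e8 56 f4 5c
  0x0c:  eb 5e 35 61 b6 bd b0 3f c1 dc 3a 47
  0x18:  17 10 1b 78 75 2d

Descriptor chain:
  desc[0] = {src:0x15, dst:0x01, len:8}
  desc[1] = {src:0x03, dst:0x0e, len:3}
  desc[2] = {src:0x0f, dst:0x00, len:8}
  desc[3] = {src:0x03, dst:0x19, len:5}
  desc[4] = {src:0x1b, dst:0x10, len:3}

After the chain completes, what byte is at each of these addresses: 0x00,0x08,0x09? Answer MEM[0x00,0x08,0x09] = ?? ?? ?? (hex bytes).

[0] 0x15->0x01 len=8 : dc 3a 47 17 10 1b 78 75
[1] 0x03->0x0e len=3 : 47 17 10
[2] 0x0f->0x00 len=8 : 17 10 bd b0 3f c1 dc 3a
[3] 0x03->0x19 len=5 : b0 3f c1 dc 3a
[4] 0x1b->0x10 len=3 : c1 dc 3a
query mem[0x00]=0x17, mem[0x08]=0x75, mem[0x09]=0x56

MEM[0x00,0x08,0x09] = 17 75 56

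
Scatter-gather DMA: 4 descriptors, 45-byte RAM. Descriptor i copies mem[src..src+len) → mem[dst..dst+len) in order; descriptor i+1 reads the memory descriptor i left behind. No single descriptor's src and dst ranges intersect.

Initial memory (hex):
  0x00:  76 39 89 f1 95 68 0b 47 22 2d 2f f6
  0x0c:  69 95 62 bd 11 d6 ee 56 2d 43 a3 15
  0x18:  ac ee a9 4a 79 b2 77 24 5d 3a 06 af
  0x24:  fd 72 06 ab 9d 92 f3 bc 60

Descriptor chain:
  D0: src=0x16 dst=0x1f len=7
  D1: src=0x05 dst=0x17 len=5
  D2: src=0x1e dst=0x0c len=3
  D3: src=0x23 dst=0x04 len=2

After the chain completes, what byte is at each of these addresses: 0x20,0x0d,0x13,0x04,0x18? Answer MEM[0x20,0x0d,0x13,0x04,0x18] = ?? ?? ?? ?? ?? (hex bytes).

[0] 0x16->0x1f len=7 : a3 15 ac ee a9 4a 79
[1] 0x05->0x17 len=5 : 68 0b 47 22 2d
[2] 0x1e->0x0c len=3 : 77 a3 15
[3] 0x23->0x04 len=2 : a9 4a
query mem[0x20]=0x15, mem[0x0d]=0xa3, mem[0x13]=0x56, mem[0x04]=0xa9, mem[0x18]=0x0b

MEM[0x20,0x0d,0x13,0x04,0x18] = 15 a3 56 a9 0b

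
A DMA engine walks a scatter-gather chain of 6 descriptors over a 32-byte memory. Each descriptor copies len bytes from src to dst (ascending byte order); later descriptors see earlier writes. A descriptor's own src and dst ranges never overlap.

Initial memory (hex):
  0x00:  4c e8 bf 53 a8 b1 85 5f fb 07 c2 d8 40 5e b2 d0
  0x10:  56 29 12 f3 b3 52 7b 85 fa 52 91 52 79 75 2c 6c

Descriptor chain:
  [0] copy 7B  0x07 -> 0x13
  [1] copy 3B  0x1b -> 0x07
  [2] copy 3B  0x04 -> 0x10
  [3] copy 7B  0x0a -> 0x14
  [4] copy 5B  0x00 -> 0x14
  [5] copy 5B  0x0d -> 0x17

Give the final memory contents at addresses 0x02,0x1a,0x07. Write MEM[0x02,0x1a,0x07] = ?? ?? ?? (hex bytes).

MEM[0x02,0x1a,0x07] = bf a8 52

  after D0: wrote 7B at 0x13 = 5ffb07c2d8405e
  after D1: wrote 3B at 0x07 = 527975
  after D2: wrote 3B at 0x10 = a8b185
  after D3: wrote 7B at 0x14 = c2d8405eb2d0a8
  after D4: wrote 5B at 0x14 = 4ce8bf53a8
  after D5: wrote 5B at 0x17 = 5eb2d0a8b1
query mem[0x02]=0xbf, mem[0x1a]=0xa8, mem[0x07]=0x52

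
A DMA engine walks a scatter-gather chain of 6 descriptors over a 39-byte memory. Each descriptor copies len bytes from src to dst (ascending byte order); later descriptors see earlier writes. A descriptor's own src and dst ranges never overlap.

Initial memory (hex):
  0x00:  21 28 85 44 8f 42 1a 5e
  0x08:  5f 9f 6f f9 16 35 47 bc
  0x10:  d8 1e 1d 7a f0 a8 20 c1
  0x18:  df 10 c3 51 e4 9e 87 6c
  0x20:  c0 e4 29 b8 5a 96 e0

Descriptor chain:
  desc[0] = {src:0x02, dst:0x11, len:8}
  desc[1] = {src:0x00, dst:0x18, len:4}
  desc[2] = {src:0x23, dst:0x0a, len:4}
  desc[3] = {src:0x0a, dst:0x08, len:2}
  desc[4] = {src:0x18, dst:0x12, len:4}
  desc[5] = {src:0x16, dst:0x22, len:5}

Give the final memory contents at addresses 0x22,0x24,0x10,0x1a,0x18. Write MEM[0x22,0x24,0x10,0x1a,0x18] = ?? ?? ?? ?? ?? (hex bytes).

#0 dst[0x11+8] := {0x85,0x44,0x8f,0x42,0x1a,0x5e,0x5f,0x9f}
#1 dst[0x18+4] := {0x21,0x28,0x85,0x44}
#2 dst[0x0a+4] := {0xb8,0x5a,0x96,0xe0}
#3 dst[0x08+2] := {0xb8,0x5a}
#4 dst[0x12+4] := {0x21,0x28,0x85,0x44}
#5 dst[0x22+5] := {0x5e,0x5f,0x21,0x28,0x85}
query mem[0x22]=0x5e, mem[0x24]=0x21, mem[0x10]=0xd8, mem[0x1a]=0x85, mem[0x18]=0x21

MEM[0x22,0x24,0x10,0x1a,0x18] = 5e 21 d8 85 21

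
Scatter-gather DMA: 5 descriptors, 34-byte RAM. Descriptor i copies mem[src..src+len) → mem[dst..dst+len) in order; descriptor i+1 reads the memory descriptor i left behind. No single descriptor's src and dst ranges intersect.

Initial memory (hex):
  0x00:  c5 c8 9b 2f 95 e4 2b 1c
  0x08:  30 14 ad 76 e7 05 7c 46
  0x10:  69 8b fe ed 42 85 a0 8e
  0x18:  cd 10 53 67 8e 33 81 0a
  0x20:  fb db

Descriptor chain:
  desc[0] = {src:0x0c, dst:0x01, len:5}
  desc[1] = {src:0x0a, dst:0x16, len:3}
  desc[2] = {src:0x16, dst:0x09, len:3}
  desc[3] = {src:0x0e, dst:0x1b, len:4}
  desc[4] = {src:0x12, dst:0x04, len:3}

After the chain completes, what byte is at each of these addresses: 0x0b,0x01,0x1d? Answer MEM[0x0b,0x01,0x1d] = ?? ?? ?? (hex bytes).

MEM[0x0b,0x01,0x1d] = e7 e7 69

[0] 0x0c->0x01 len=5 : e7 05 7c 46 69
[1] 0x0a->0x16 len=3 : ad 76 e7
[2] 0x16->0x09 len=3 : ad 76 e7
[3] 0x0e->0x1b len=4 : 7c 46 69 8b
[4] 0x12->0x04 len=3 : fe ed 42
query mem[0x0b]=0xe7, mem[0x01]=0xe7, mem[0x1d]=0x69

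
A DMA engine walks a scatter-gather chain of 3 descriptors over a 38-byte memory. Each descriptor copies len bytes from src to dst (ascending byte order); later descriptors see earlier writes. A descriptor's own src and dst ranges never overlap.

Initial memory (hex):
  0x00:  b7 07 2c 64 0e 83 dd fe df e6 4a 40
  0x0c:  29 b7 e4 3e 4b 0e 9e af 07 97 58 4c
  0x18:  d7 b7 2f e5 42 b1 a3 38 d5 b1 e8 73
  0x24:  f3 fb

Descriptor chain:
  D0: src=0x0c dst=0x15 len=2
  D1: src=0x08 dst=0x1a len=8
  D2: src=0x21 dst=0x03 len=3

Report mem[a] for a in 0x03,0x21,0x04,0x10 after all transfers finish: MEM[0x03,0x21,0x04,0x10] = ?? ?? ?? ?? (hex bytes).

  after D0: wrote 2B at 0x15 = 29b7
  after D1: wrote 8B at 0x1a = dfe64a4029b7e43e
  after D2: wrote 3B at 0x03 = 3ee873
query mem[0x03]=0x3e, mem[0x21]=0x3e, mem[0x04]=0xe8, mem[0x10]=0x4b

MEM[0x03,0x21,0x04,0x10] = 3e 3e e8 4b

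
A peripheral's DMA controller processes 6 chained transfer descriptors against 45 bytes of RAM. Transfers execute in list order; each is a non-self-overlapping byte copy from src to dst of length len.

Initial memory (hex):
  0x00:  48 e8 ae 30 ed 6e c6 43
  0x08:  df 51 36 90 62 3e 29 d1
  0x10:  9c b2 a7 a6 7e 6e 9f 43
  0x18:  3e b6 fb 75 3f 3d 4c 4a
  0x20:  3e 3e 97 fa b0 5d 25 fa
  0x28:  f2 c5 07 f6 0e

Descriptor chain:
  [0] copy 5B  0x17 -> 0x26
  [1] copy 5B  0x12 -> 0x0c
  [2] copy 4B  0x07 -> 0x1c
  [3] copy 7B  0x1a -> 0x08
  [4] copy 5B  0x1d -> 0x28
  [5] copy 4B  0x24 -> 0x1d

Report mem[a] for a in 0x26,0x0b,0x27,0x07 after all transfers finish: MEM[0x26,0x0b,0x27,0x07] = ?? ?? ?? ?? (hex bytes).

D0: mem[0x26..0x2a] <- [43 3e b6 fb 75]
D1: mem[0x0c..0x10] <- [a7 a6 7e 6e 9f]
D2: mem[0x1c..0x1f] <- [43 df 51 36]
D3: mem[0x08..0x0e] <- [fb 75 43 df 51 36 3e]
D4: mem[0x28..0x2c] <- [df 51 36 3e 3e]
D5: mem[0x1d..0x20] <- [b0 5d 43 3e]
query mem[0x26]=0x43, mem[0x0b]=0xdf, mem[0x27]=0x3e, mem[0x07]=0x43

MEM[0x26,0x0b,0x27,0x07] = 43 df 3e 43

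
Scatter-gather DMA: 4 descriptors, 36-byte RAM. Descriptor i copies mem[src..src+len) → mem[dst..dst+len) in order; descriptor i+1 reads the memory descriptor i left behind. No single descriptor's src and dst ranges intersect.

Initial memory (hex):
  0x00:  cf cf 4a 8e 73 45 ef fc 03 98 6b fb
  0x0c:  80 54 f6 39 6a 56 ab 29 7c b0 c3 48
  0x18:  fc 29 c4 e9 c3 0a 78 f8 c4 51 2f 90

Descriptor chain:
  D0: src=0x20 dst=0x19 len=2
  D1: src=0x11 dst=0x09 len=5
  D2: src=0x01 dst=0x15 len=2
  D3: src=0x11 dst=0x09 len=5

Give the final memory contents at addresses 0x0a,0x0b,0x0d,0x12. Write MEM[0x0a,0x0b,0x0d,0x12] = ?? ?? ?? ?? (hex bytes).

[0] 0x20->0x19 len=2 : c4 51
[1] 0x11->0x09 len=5 : 56 ab 29 7c b0
[2] 0x01->0x15 len=2 : cf 4a
[3] 0x11->0x09 len=5 : 56 ab 29 7c cf
query mem[0x0a]=0xab, mem[0x0b]=0x29, mem[0x0d]=0xcf, mem[0x12]=0xab

MEM[0x0a,0x0b,0x0d,0x12] = ab 29 cf ab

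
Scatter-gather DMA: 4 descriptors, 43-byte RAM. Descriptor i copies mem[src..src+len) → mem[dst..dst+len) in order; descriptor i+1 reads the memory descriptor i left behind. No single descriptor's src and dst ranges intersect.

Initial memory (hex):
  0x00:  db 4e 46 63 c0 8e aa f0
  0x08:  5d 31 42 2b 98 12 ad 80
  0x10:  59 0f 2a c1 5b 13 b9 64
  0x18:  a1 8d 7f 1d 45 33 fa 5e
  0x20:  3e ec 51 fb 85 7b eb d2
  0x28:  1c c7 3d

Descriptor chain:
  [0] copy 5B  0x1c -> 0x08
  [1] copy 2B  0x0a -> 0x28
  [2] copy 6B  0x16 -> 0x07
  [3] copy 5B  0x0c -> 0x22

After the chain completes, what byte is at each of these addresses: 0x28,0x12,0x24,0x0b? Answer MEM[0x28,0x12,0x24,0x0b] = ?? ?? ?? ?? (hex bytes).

D0: mem[0x08..0x0c] <- [45 33 fa 5e 3e]
D1: mem[0x28..0x29] <- [fa 5e]
D2: mem[0x07..0x0c] <- [b9 64 a1 8d 7f 1d]
D3: mem[0x22..0x26] <- [1d 12 ad 80 59]
query mem[0x28]=0xfa, mem[0x12]=0x2a, mem[0x24]=0xad, mem[0x0b]=0x7f

MEM[0x28,0x12,0x24,0x0b] = fa 2a ad 7f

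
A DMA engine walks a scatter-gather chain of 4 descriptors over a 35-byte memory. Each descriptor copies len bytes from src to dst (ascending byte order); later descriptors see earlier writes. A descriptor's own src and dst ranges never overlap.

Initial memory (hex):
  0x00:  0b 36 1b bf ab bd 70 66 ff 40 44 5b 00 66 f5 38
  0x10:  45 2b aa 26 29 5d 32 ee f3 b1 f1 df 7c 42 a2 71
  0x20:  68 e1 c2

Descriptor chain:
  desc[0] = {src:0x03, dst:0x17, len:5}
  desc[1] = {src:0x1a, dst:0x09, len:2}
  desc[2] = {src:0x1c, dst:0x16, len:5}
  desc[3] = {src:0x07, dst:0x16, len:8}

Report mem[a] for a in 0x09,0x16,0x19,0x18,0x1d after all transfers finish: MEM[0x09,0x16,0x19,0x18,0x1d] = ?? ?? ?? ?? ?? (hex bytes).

MEM[0x09,0x16,0x19,0x18,0x1d] = 70 66 66 70 f5

D0: mem[0x17..0x1b] <- [bf ab bd 70 66]
D1: mem[0x09..0x0a] <- [70 66]
D2: mem[0x16..0x1a] <- [7c 42 a2 71 68]
D3: mem[0x16..0x1d] <- [66 ff 70 66 5b 00 66 f5]
query mem[0x09]=0x70, mem[0x16]=0x66, mem[0x19]=0x66, mem[0x18]=0x70, mem[0x1d]=0xf5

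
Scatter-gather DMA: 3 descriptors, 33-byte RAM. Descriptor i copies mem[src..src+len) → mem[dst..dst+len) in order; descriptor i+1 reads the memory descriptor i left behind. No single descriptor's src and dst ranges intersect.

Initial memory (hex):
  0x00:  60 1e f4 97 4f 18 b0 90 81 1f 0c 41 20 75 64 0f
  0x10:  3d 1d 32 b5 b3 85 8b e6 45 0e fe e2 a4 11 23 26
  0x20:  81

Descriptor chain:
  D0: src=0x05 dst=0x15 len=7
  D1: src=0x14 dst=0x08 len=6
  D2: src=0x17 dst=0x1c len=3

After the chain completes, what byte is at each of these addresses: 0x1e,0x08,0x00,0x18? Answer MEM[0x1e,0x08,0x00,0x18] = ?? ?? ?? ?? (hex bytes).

  after D0: wrote 7B at 0x15 = 18b090811f0c41
  after D1: wrote 6B at 0x08 = b318b090811f
  after D2: wrote 3B at 0x1c = 90811f
query mem[0x1e]=0x1f, mem[0x08]=0xb3, mem[0x00]=0x60, mem[0x18]=0x81

MEM[0x1e,0x08,0x00,0x18] = 1f b3 60 81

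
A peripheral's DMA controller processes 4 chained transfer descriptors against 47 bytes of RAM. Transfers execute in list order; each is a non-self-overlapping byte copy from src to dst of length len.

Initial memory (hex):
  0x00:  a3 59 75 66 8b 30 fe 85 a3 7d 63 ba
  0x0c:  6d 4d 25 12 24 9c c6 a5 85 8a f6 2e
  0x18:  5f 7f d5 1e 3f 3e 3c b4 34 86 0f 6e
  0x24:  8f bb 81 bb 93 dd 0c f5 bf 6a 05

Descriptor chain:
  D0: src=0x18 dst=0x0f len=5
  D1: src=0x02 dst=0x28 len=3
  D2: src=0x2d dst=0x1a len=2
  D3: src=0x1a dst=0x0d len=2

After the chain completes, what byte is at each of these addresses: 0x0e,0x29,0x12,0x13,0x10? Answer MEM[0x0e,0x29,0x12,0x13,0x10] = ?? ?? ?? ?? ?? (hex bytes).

MEM[0x0e,0x29,0x12,0x13,0x10] = 05 66 1e 3f 7f

[0] 0x18->0x0f len=5 : 5f 7f d5 1e 3f
[1] 0x02->0x28 len=3 : 75 66 8b
[2] 0x2d->0x1a len=2 : 6a 05
[3] 0x1a->0x0d len=2 : 6a 05
query mem[0x0e]=0x05, mem[0x29]=0x66, mem[0x12]=0x1e, mem[0x13]=0x3f, mem[0x10]=0x7f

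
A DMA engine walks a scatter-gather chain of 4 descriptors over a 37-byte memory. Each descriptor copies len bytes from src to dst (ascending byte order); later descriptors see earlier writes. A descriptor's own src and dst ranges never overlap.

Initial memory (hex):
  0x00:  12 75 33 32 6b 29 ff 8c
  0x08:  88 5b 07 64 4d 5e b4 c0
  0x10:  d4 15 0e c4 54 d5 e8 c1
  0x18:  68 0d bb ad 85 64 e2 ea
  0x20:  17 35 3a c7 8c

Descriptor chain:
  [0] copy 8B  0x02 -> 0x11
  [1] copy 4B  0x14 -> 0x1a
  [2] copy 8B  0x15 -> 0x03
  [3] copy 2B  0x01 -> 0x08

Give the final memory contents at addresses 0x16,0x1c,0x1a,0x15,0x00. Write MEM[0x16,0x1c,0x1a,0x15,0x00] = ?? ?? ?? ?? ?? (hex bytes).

D0: mem[0x11..0x18] <- [33 32 6b 29 ff 8c 88 5b]
D1: mem[0x1a..0x1d] <- [29 ff 8c 88]
D2: mem[0x03..0x0a] <- [ff 8c 88 5b 0d 29 ff 8c]
D3: mem[0x08..0x09] <- [75 33]
query mem[0x16]=0x8c, mem[0x1c]=0x8c, mem[0x1a]=0x29, mem[0x15]=0xff, mem[0x00]=0x12

MEM[0x16,0x1c,0x1a,0x15,0x00] = 8c 8c 29 ff 12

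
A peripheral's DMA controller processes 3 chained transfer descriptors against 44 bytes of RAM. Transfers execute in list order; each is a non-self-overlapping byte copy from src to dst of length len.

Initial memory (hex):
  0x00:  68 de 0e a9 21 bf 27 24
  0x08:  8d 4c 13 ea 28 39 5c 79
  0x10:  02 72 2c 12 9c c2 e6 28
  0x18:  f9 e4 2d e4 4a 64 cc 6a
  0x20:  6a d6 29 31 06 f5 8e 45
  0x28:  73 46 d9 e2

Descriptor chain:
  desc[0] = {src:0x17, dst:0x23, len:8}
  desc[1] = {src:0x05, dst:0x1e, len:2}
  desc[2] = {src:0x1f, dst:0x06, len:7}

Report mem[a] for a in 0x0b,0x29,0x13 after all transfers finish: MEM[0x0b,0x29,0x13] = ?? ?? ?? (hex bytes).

[0] 0x17->0x23 len=8 : 28 f9 e4 2d e4 4a 64 cc
[1] 0x05->0x1e len=2 : bf 27
[2] 0x1f->0x06 len=7 : 27 6a d6 29 28 f9 e4
query mem[0x0b]=0xf9, mem[0x29]=0x64, mem[0x13]=0x12

MEM[0x0b,0x29,0x13] = f9 64 12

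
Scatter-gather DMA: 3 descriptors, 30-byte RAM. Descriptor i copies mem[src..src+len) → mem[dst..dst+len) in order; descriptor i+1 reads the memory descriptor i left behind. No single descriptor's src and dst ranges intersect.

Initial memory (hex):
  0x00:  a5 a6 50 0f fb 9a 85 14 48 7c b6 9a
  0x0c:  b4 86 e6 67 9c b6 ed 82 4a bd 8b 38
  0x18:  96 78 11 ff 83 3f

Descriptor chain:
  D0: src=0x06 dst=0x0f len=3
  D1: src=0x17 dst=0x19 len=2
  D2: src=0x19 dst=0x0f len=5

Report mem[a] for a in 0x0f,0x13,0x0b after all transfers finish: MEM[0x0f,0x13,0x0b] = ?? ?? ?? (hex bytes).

D0: mem[0x0f..0x11] <- [85 14 48]
D1: mem[0x19..0x1a] <- [38 96]
D2: mem[0x0f..0x13] <- [38 96 ff 83 3f]
query mem[0x0f]=0x38, mem[0x13]=0x3f, mem[0x0b]=0x9a

MEM[0x0f,0x13,0x0b] = 38 3f 9a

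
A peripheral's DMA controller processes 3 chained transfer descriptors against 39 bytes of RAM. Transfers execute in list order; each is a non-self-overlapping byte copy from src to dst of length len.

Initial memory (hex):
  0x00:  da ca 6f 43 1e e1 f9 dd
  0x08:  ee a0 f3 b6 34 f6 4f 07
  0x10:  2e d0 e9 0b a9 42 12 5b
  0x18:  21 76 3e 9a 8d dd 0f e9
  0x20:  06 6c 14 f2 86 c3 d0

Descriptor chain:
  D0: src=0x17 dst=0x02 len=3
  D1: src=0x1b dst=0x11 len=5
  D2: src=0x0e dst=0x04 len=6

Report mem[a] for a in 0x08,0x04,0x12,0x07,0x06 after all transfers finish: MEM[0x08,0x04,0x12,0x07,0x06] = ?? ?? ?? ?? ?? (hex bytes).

MEM[0x08,0x04,0x12,0x07,0x06] = 8d 4f 8d 9a 2e

[0] 0x17->0x02 len=3 : 5b 21 76
[1] 0x1b->0x11 len=5 : 9a 8d dd 0f e9
[2] 0x0e->0x04 len=6 : 4f 07 2e 9a 8d dd
query mem[0x08]=0x8d, mem[0x04]=0x4f, mem[0x12]=0x8d, mem[0x07]=0x9a, mem[0x06]=0x2e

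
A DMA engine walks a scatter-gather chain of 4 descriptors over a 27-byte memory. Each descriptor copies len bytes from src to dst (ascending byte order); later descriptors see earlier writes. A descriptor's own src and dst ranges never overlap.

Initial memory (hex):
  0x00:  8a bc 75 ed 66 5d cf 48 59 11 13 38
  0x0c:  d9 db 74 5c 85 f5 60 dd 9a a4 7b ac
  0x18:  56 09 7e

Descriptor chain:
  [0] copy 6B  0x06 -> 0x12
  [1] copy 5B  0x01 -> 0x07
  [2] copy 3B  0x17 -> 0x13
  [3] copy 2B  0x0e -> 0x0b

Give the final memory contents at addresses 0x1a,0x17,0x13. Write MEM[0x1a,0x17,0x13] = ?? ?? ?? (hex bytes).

#0 dst[0x12+6] := {0xcf,0x48,0x59,0x11,0x13,0x38}
#1 dst[0x07+5] := {0xbc,0x75,0xed,0x66,0x5d}
#2 dst[0x13+3] := {0x38,0x56,0x09}
#3 dst[0x0b+2] := {0x74,0x5c}
query mem[0x1a]=0x7e, mem[0x17]=0x38, mem[0x13]=0x38

MEM[0x1a,0x17,0x13] = 7e 38 38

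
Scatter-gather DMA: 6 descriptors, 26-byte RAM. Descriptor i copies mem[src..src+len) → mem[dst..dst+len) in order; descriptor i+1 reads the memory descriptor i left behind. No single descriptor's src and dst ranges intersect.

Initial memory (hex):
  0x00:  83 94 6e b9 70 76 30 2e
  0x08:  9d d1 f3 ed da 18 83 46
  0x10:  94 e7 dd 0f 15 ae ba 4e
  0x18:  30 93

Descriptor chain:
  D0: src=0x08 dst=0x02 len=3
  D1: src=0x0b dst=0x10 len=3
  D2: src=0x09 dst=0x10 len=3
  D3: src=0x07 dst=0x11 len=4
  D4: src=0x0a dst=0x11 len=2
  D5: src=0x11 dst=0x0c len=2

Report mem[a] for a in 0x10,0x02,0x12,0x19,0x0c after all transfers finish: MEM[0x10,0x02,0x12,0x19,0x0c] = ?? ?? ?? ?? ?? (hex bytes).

MEM[0x10,0x02,0x12,0x19,0x0c] = d1 9d ed 93 f3

  after D0: wrote 3B at 0x02 = 9dd1f3
  after D1: wrote 3B at 0x10 = edda18
  after D2: wrote 3B at 0x10 = d1f3ed
  after D3: wrote 4B at 0x11 = 2e9dd1f3
  after D4: wrote 2B at 0x11 = f3ed
  after D5: wrote 2B at 0x0c = f3ed
query mem[0x10]=0xd1, mem[0x02]=0x9d, mem[0x12]=0xed, mem[0x19]=0x93, mem[0x0c]=0xf3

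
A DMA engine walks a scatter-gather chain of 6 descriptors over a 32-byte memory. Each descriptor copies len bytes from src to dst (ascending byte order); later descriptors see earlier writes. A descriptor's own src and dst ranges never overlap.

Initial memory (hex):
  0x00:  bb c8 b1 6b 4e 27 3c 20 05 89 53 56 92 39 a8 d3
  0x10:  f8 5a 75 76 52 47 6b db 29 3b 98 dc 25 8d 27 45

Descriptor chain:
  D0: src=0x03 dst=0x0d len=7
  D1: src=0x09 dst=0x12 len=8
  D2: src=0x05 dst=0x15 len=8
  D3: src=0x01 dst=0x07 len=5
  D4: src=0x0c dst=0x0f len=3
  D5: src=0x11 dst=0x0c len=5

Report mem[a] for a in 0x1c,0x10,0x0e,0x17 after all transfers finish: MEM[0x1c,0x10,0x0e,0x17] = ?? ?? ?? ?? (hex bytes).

MEM[0x1c,0x10,0x0e,0x17] = 92 27 53 20

  after D0: wrote 7B at 0x0d = 6b4e273c200589
  after D1: wrote 8B at 0x12 = 895356926b4e273c
  after D2: wrote 8B at 0x15 = 273c200589535692
  after D3: wrote 5B at 0x07 = c8b16b4e27
  after D4: wrote 3B at 0x0f = 926b4e
  after D5: wrote 5B at 0x0c = 4e89535627
query mem[0x1c]=0x92, mem[0x10]=0x27, mem[0x0e]=0x53, mem[0x17]=0x20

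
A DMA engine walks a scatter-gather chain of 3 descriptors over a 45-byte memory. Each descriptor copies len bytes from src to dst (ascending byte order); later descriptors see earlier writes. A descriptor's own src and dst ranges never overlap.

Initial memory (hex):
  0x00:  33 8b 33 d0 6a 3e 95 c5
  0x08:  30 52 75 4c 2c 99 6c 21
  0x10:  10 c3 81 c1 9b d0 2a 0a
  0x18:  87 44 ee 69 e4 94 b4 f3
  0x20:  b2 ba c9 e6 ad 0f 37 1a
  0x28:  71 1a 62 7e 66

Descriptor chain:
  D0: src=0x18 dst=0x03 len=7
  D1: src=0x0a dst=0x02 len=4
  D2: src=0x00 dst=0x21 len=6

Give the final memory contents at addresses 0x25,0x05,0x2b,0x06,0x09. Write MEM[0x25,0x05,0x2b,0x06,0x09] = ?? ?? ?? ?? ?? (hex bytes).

MEM[0x25,0x05,0x2b,0x06,0x09] = 2c 99 7e 69 b4

#0 dst[0x03+7] := {0x87,0x44,0xee,0x69,0xe4,0x94,0xb4}
#1 dst[0x02+4] := {0x75,0x4c,0x2c,0x99}
#2 dst[0x21+6] := {0x33,0x8b,0x75,0x4c,0x2c,0x99}
query mem[0x25]=0x2c, mem[0x05]=0x99, mem[0x2b]=0x7e, mem[0x06]=0x69, mem[0x09]=0xb4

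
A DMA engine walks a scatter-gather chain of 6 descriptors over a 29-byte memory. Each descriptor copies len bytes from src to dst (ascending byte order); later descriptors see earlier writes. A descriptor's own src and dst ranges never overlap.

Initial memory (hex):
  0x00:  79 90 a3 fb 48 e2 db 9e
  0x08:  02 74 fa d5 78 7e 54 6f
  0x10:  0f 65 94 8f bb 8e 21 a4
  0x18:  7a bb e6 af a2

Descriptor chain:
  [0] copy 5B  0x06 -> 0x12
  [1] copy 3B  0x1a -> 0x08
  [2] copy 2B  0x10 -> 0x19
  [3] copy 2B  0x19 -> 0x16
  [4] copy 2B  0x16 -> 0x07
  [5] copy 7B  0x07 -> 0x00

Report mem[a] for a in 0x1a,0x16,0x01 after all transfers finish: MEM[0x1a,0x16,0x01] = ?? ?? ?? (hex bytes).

MEM[0x1a,0x16,0x01] = 65 0f 65

#0 dst[0x12+5] := {0xdb,0x9e,0x02,0x74,0xfa}
#1 dst[0x08+3] := {0xe6,0xaf,0xa2}
#2 dst[0x19+2] := {0x0f,0x65}
#3 dst[0x16+2] := {0x0f,0x65}
#4 dst[0x07+2] := {0x0f,0x65}
#5 dst[0x00+7] := {0x0f,0x65,0xaf,0xa2,0xd5,0x78,0x7e}
query mem[0x1a]=0x65, mem[0x16]=0x0f, mem[0x01]=0x65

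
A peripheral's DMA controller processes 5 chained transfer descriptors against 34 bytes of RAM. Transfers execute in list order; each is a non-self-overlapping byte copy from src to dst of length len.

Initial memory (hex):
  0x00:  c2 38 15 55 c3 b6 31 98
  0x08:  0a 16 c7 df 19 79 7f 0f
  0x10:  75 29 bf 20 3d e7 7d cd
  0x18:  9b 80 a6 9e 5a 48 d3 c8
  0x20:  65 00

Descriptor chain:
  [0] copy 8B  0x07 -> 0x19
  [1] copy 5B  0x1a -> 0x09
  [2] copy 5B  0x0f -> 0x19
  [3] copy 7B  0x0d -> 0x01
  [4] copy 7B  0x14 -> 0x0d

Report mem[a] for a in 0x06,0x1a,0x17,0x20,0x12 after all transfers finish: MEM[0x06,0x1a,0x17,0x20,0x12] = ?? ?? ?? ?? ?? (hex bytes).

  after D0: wrote 8B at 0x19 = 980a16c7df19797f
  after D1: wrote 5B at 0x09 = 0a16c7df19
  after D2: wrote 5B at 0x19 = 0f7529bf20
  after D3: wrote 7B at 0x01 = 197f0f7529bf20
  after D4: wrote 7B at 0x0d = 3de77dcd9b0f75
query mem[0x06]=0xbf, mem[0x1a]=0x75, mem[0x17]=0xcd, mem[0x20]=0x7f, mem[0x12]=0x0f

MEM[0x06,0x1a,0x17,0x20,0x12] = bf 75 cd 7f 0f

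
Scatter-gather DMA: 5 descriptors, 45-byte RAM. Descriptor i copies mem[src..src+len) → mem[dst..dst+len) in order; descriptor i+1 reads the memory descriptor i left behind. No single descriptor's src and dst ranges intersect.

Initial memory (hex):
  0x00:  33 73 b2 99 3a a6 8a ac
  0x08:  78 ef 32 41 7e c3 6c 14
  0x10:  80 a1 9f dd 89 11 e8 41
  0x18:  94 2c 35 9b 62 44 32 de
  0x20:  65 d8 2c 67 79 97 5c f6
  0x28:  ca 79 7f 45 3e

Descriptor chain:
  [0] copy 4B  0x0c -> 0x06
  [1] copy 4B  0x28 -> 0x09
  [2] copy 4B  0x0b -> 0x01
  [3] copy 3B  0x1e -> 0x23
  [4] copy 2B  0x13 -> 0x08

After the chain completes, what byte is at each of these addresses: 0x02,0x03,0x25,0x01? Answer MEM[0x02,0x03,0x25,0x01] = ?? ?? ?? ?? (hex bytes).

  after D0: wrote 4B at 0x06 = 7ec36c14
  after D1: wrote 4B at 0x09 = ca797f45
  after D2: wrote 4B at 0x01 = 7f45c36c
  after D3: wrote 3B at 0x23 = 32de65
  after D4: wrote 2B at 0x08 = dd89
query mem[0x02]=0x45, mem[0x03]=0xc3, mem[0x25]=0x65, mem[0x01]=0x7f

MEM[0x02,0x03,0x25,0x01] = 45 c3 65 7f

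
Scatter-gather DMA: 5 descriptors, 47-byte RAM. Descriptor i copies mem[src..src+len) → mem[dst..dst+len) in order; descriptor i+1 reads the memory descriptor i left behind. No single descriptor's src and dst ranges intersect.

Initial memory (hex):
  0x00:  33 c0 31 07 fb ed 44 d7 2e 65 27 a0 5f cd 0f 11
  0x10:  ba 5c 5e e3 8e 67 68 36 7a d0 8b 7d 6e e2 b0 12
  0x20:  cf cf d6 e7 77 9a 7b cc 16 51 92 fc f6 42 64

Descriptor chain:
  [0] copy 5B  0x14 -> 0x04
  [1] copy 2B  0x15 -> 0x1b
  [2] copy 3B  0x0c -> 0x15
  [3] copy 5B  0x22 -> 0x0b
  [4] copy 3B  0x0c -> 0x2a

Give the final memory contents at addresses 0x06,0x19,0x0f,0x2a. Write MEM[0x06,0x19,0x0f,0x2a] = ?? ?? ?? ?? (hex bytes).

[0] 0x14->0x04 len=5 : 8e 67 68 36 7a
[1] 0x15->0x1b len=2 : 67 68
[2] 0x0c->0x15 len=3 : 5f cd 0f
[3] 0x22->0x0b len=5 : d6 e7 77 9a 7b
[4] 0x0c->0x2a len=3 : e7 77 9a
query mem[0x06]=0x68, mem[0x19]=0xd0, mem[0x0f]=0x7b, mem[0x2a]=0xe7

MEM[0x06,0x19,0x0f,0x2a] = 68 d0 7b e7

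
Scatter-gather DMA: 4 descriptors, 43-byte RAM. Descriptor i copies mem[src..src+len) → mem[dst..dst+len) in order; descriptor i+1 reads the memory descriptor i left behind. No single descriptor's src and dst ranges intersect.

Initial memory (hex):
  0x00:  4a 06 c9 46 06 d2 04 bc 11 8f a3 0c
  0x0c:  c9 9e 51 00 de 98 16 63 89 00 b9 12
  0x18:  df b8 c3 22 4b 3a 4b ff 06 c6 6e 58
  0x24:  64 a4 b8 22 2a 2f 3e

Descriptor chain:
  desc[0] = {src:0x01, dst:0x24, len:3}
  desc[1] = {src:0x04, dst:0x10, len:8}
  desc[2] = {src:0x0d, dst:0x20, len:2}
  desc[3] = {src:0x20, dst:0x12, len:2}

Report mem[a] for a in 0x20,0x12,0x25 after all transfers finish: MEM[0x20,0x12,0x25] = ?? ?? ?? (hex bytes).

#0 dst[0x24+3] := {0x06,0xc9,0x46}
#1 dst[0x10+8] := {0x06,0xd2,0x04,0xbc,0x11,0x8f,0xa3,0x0c}
#2 dst[0x20+2] := {0x9e,0x51}
#3 dst[0x12+2] := {0x9e,0x51}
query mem[0x20]=0x9e, mem[0x12]=0x9e, mem[0x25]=0xc9

MEM[0x20,0x12,0x25] = 9e 9e c9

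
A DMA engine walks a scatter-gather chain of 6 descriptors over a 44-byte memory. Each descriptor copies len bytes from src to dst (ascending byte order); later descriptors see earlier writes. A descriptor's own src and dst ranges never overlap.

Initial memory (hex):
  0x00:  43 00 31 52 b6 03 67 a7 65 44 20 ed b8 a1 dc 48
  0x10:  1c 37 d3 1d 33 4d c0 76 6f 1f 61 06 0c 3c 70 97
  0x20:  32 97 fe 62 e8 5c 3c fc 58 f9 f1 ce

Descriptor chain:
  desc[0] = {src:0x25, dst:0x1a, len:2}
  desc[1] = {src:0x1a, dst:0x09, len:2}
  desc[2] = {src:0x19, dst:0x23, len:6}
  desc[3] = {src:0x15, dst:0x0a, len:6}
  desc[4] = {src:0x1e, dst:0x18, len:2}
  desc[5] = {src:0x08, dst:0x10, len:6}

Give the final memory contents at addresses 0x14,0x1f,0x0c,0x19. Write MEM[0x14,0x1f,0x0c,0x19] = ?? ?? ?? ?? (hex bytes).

MEM[0x14,0x1f,0x0c,0x19] = 76 97 76 97

  after D0: wrote 2B at 0x1a = 5c3c
  after D1: wrote 2B at 0x09 = 5c3c
  after D2: wrote 6B at 0x23 = 1f5c3c0c3c70
  after D3: wrote 6B at 0x0a = 4dc0766f1f5c
  after D4: wrote 2B at 0x18 = 7097
  after D5: wrote 6B at 0x10 = 655c4dc0766f
query mem[0x14]=0x76, mem[0x1f]=0x97, mem[0x0c]=0x76, mem[0x19]=0x97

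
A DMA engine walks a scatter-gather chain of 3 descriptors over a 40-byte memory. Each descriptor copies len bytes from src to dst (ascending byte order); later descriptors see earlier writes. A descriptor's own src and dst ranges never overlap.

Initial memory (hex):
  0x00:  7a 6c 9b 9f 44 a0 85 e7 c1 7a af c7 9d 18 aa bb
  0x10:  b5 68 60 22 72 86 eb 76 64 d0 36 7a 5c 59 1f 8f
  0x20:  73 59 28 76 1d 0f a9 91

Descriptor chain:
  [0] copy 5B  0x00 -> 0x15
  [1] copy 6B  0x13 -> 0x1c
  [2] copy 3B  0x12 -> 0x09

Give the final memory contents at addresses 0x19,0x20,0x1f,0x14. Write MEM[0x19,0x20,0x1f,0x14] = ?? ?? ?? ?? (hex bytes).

#0 dst[0x15+5] := {0x7a,0x6c,0x9b,0x9f,0x44}
#1 dst[0x1c+6] := {0x22,0x72,0x7a,0x6c,0x9b,0x9f}
#2 dst[0x09+3] := {0x60,0x22,0x72}
query mem[0x19]=0x44, mem[0x20]=0x9b, mem[0x1f]=0x6c, mem[0x14]=0x72

MEM[0x19,0x20,0x1f,0x14] = 44 9b 6c 72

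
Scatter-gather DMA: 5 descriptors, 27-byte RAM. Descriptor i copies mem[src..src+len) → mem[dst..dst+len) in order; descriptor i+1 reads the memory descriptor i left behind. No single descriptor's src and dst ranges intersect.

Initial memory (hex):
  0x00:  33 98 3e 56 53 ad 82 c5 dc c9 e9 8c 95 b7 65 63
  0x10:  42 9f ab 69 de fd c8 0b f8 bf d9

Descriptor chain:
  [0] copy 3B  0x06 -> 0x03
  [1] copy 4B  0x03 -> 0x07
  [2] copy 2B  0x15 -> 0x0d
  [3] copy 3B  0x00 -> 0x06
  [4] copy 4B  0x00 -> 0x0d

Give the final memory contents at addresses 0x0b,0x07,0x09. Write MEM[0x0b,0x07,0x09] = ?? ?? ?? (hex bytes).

MEM[0x0b,0x07,0x09] = 8c 98 dc

[0] 0x06->0x03 len=3 : 82 c5 dc
[1] 0x03->0x07 len=4 : 82 c5 dc 82
[2] 0x15->0x0d len=2 : fd c8
[3] 0x00->0x06 len=3 : 33 98 3e
[4] 0x00->0x0d len=4 : 33 98 3e 82
query mem[0x0b]=0x8c, mem[0x07]=0x98, mem[0x09]=0xdc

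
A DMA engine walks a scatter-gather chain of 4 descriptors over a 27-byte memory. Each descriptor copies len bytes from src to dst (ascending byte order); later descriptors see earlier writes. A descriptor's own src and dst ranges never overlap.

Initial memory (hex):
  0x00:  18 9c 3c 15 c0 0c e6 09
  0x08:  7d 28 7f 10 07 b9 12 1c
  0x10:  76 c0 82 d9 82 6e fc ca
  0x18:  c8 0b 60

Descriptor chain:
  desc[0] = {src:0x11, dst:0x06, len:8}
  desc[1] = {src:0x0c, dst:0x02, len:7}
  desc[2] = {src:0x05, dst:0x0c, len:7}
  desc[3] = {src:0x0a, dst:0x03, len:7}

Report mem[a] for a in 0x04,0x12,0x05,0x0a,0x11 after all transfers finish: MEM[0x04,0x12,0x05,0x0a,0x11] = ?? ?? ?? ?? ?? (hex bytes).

MEM[0x04,0x12,0x05,0x0a,0x11] = fc fc 1c 6e 6e

  after D0: wrote 8B at 0x06 = c082d9826efccac8
  after D1: wrote 7B at 0x02 = cac8121c76c082
  after D2: wrote 7B at 0x0c = 1c76c082826efc
  after D3: wrote 7B at 0x03 = 6efc1c76c08282
query mem[0x04]=0xfc, mem[0x12]=0xfc, mem[0x05]=0x1c, mem[0x0a]=0x6e, mem[0x11]=0x6e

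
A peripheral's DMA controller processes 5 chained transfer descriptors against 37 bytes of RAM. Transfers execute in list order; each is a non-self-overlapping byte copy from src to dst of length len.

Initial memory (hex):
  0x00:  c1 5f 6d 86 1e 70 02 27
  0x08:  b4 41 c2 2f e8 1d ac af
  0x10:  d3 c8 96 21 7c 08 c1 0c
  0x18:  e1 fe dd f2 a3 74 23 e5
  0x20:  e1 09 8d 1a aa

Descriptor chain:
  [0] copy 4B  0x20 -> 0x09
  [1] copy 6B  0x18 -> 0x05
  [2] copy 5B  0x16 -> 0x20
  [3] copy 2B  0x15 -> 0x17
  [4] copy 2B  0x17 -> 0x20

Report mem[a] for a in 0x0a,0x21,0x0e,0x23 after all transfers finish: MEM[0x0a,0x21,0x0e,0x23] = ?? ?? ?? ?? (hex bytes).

MEM[0x0a,0x21,0x0e,0x23] = 74 c1 ac fe

[0] 0x20->0x09 len=4 : e1 09 8d 1a
[1] 0x18->0x05 len=6 : e1 fe dd f2 a3 74
[2] 0x16->0x20 len=5 : c1 0c e1 fe dd
[3] 0x15->0x17 len=2 : 08 c1
[4] 0x17->0x20 len=2 : 08 c1
query mem[0x0a]=0x74, mem[0x21]=0xc1, mem[0x0e]=0xac, mem[0x23]=0xfe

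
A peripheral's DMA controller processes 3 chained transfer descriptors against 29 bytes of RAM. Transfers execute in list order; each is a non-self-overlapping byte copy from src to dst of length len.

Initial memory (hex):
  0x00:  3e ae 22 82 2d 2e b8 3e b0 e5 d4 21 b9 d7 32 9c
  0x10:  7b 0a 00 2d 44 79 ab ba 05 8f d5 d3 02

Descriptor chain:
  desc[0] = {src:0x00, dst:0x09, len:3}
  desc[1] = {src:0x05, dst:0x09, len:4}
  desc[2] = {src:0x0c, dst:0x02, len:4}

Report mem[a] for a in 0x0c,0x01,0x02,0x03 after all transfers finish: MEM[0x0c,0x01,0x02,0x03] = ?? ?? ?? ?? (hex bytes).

MEM[0x0c,0x01,0x02,0x03] = b0 ae b0 d7

#0 dst[0x09+3] := {0x3e,0xae,0x22}
#1 dst[0x09+4] := {0x2e,0xb8,0x3e,0xb0}
#2 dst[0x02+4] := {0xb0,0xd7,0x32,0x9c}
query mem[0x0c]=0xb0, mem[0x01]=0xae, mem[0x02]=0xb0, mem[0x03]=0xd7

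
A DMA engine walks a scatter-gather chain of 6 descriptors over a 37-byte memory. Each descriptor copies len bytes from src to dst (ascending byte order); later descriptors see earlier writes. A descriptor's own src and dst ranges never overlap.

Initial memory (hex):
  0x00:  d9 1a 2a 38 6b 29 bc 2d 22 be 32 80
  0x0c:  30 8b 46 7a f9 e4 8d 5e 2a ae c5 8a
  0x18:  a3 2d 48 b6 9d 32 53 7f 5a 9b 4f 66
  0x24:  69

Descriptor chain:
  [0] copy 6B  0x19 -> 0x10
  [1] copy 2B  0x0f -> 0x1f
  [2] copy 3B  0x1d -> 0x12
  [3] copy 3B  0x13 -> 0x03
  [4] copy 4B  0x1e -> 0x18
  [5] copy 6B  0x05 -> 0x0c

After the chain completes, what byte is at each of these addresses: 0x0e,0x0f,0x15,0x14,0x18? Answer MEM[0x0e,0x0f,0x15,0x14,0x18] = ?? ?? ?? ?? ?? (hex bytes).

MEM[0x0e,0x0f,0x15,0x14,0x18] = 2d 22 53 7a 53

  after D0: wrote 6B at 0x10 = 2d48b69d3253
  after D1: wrote 2B at 0x1f = 7a2d
  after D2: wrote 3B at 0x12 = 32537a
  after D3: wrote 3B at 0x03 = 537a53
  after D4: wrote 4B at 0x18 = 537a2d9b
  after D5: wrote 6B at 0x0c = 53bc2d22be32
query mem[0x0e]=0x2d, mem[0x0f]=0x22, mem[0x15]=0x53, mem[0x14]=0x7a, mem[0x18]=0x53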